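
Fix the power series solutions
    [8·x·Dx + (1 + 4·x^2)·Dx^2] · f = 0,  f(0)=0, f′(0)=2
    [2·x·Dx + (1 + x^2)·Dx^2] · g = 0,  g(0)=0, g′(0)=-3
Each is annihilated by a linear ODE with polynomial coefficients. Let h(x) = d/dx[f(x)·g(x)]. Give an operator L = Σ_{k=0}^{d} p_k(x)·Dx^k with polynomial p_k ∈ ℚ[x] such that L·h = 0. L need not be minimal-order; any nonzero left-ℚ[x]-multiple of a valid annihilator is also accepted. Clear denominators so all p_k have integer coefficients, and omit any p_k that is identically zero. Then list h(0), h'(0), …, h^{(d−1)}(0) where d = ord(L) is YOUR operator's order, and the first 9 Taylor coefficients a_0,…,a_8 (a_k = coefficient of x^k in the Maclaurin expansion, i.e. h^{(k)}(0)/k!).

f: a_k = 0, 2, 0, -8/3, 0, 32/5, 0, -128/7, 0, …
g: a_k = 0, -3, 0, 1, 0, -3/5, 0, 3/7, 0, …
f·g: L₀ = L_f ⊗_s L_g, ord ≤ 2·2.
Derive L from L₀ (diff closure).
L = (-96·x - 800·x^3 - 1024·x^5 + 640·x^7 + 1536·x^9) + (-20 - 412·x^2 - 1440·x^4 - 896·x^6 + 2240·x^8 + 2304·x^10)·Dx + (-40·x - 280·x^3 - 480·x^5 + 272·x^7 + 1280·x^9 + 768·x^11)·Dx^2 + (-1 - 10·x^2 - 29·x^4 + 116·x^8 + 160·x^10 + 64·x^12)·Dx^3  (order 3).
h: a_k = 0, -12, 0, 40, 0, -692/5, 0, 3568/7, 0, …
ICs: h(0) = 0, h′(0) = -12, h′′(0) = 0.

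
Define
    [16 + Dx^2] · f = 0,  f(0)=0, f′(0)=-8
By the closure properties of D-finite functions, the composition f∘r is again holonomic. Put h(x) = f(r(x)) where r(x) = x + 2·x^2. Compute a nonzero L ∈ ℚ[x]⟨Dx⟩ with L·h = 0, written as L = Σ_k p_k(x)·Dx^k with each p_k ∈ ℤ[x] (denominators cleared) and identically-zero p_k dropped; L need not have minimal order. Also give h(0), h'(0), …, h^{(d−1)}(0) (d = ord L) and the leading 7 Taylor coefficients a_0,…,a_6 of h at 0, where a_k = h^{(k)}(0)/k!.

L = (16 + 192·x + 768·x^2 + 1024·x^3) - 4·Dx + (1 + 4·x)·Dx^2  (order 2).
h: a_k = 0, -8, -16, 64/3, 128, 3584/15, 0, …
ICs: h(0) = 0, h′(0) = -8.

f: a_k = 0, -8, 0, 64/3, 0, -256/15, 0, …
f∘r: x↦r, Dx↦Dx/r' in L_f ⇒ L₀.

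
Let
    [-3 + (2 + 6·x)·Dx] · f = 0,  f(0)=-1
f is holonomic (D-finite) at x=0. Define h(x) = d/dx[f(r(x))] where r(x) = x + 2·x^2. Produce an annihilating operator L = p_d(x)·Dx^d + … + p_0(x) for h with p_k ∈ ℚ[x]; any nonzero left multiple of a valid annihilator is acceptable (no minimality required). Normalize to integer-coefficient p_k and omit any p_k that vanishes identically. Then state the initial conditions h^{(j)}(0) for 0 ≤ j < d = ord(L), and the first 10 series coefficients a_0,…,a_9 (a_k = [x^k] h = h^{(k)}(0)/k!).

f: a_k = -1, -3/2, 9/8, -27/16, 405/128, -1701/256, 15309/1024, -72171/2048, 2814669/32768, -14073345/65536, …
L₀ from L_f via x↦r, Dx↦r'^{-1}Dx.
Derive L from L₀ (diff closure).
L = 5 + (-2 - 14·x - 36·x^2 - 48·x^3)·Dx  (order 1).
h: a_k = -3/2, -15/4, 135/16, -315/32, -2025/256, 33615/512, -292005/2048, 282285/4096, 35352855/65536, -247756725/131072, …
ICs: h(0) = -3/2.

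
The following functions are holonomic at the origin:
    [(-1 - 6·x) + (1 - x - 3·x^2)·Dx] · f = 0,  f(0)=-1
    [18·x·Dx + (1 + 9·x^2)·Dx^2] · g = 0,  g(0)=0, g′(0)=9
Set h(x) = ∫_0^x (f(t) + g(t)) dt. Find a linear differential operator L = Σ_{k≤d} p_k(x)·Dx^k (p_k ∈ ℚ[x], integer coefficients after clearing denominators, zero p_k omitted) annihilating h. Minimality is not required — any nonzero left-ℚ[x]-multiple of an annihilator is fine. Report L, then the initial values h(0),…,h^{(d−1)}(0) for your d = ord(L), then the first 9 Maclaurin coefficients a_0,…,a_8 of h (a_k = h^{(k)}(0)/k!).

f: a_k = -1, -1, -4, -7, -19, -40, -97, -217, -508, …
g: a_k = 0, 9, 0, -27, 0, 729/5, 0, -6561/7, 0, …
Weyl lclm of L_f,L_g ⇒ L₀ (ord ≤ 3).
h=∫₀ˣh₀: take L = L₀·Dx.
L = (-72 + 288·x + 4428·x^2 + 9720·x^3 + 33534·x^4 + 13122·x^6)·Dx^2 + (30 + 180·x + 144·x^2 + 1728·x^3 + 9153·x^4 + 23814·x^5 + 2187·x^6 + 13122·x^7)·Dx^3 + (-4 - 14·x - 114·x^2 + 36·x^3 - 459·x^4 + 1539·x^5 + 2430·x^6 + 729·x^7 + 2187·x^8)·Dx^4  (order 4).
h: a_k = 0, -1, 4, -4/3, -17/2, -19/5, 529/30, -97/7, -1010/7, …
ICs: h(0) = 0, h′(0) = -1, h′′(0) = 8, h′′′(0) = -8.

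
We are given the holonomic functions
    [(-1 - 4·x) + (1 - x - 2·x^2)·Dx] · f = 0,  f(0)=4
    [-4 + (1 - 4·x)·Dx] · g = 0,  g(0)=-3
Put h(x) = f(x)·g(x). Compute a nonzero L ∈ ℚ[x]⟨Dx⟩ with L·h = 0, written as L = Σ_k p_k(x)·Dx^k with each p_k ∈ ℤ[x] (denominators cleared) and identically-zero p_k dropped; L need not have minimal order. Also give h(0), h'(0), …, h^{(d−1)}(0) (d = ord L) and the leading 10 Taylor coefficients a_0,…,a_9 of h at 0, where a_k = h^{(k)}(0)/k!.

f: a_k = 4, 4, 12, 20, 44, 84, 172, 340, 684, 1364, …
g: a_k = -3, -12, -48, -192, -768, -3072, -12288, -49152, -196608, -786432, …
L₀ := L_f ⊗_s L_g (sym. prod.), ord ≤ 1.
L = (-5 + 4·x + 24·x^2) + (1 - 5·x + 2·x^2 + 8·x^3)·Dx  (order 1).
h: a_k = -12, -60, -276, -1164, -4788, -19404, -78132, -313548, -1256244, -5029068, …
ICs: h(0) = -12.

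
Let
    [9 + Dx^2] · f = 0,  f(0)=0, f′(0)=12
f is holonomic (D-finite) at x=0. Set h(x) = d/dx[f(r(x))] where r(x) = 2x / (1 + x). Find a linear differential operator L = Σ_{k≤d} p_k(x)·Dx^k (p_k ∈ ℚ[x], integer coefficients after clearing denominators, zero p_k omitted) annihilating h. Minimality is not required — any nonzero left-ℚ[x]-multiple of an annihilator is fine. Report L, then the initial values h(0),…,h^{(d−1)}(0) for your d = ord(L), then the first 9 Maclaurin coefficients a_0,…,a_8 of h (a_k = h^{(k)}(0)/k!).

L = (42 + 12·x + 6·x^2) + (6 + 18·x + 18·x^2 + 6·x^3)·Dx + (1 + 4·x + 6·x^2 + 4·x^3 + x^4)·Dx^2  (order 2).
h: a_k = 24, -48, -360, 1632, -2904, 720, 53544/5, -180672/5, 505656/7, …
ICs: h(0) = 24, h′(0) = -48.

f: a_k = 0, 12, 0, -18, 0, 81/10, 0, -243/140, 0, …
Substitute x→r, Dx→(1/r')Dx; clear ⇒ L₀.
h=h₀': d/dx-closure on L₀ ⇒ L.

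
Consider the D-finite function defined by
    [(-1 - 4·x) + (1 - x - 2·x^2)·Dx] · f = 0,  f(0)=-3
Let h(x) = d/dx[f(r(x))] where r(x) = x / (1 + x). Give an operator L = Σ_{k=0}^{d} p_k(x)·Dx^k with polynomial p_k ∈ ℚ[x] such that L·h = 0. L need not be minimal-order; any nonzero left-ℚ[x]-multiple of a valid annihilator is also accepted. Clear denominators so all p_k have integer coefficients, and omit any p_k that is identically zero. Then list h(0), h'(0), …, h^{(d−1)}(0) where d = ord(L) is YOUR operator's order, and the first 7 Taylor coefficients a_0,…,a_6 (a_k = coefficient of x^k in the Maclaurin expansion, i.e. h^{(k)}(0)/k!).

f: a_k = -3, -3, -9, -15, -33, -63, -129, …
L₀ from L_f via x↦r, Dx↦r'^{-1}Dx.
h=h₀': d/dx-closure on L₀ ⇒ L.
L = (4 + 12·x + 36·x^2 + 20·x^3) + (-1 - 7·x - 9·x^2 + 7·x^3 + 10·x^4)·Dx  (order 1).
h: a_k = -3, -12, 0, -48, 60, -216, 420, …
ICs: h(0) = -3.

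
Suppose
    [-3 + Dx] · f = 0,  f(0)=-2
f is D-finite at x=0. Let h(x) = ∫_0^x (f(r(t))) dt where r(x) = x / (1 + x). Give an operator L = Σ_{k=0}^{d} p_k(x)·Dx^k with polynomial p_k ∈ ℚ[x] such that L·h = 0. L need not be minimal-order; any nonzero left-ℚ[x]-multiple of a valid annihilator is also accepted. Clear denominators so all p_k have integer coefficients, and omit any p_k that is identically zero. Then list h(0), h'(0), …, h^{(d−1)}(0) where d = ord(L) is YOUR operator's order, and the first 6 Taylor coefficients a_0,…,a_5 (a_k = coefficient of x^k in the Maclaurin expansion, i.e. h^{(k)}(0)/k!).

f: a_k = -2, -6, -9, -9, -27/4, -81/20, …
h₀=f(r): pull back L_f along r ⇒ L₀.
Integrate: L := L₀·Dx.
L = -3·Dx + (1 + 2·x + x^2)·Dx^2  (order 2).
h: a_k = 0, -2, -3, -1, 3/4, -3/20, …
ICs: h(0) = 0, h′(0) = -2.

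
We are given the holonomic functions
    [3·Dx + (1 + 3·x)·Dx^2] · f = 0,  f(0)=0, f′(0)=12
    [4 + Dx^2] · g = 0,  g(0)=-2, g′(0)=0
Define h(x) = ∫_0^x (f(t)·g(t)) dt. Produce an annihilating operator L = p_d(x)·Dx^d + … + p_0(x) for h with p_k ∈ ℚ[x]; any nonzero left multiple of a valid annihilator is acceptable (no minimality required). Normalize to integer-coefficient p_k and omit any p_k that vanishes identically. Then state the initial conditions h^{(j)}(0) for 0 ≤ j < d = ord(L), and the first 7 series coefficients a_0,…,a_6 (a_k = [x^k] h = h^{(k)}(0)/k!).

L = (-1112 - 1248·x + 7344·x^2 + 27648·x^3 + 20736·x^4)·Dx + (-48 + 2160·x + 10368·x^2 + 10368·x^3)·Dx^2 + (-250 + 240·x + 4968·x^2 + 13824·x^3 + 10368·x^4)·Dx^3 + (-12 + 540·x + 2592·x^2 + 2592·x^3)·Dx^4 + (7 + 138·x + 783·x^2 + 1728·x^3 + 1296·x^4)·Dx^5  (order 5).
h: a_k = 0, 0, -12, 12, -6, 18, -652/15, …
ICs: h(0) = 0, h′(0) = 0, h′′(0) = -24, h′′′(0) = 72, h′′′′(0) = -144.

f: a_k = 0, 12, -18, 36, -81, 972/5, -486, …
g: a_k = -2, 0, 4, 0, -4/3, 0, 8/45, …
Sym-product of L_f,L_g gives L₀ (≤ ord 4).
h=∫h₀ ⇒ L = L₀·Dx.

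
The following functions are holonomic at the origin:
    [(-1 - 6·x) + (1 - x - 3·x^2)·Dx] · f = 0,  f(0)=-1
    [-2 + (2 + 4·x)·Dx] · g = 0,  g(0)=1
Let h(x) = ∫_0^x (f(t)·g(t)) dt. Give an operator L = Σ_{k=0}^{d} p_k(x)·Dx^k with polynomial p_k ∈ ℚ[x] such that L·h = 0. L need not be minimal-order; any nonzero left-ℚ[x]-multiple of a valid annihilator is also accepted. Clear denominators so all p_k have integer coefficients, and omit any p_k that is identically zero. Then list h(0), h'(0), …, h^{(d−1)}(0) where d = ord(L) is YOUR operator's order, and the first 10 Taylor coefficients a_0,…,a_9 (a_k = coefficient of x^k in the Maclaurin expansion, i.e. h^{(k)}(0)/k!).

f: a_k = -1, -1, -4, -7, -19, -40, -97, -217, -508, -1159, …
g: a_k = 1, 1, -1/2, 1/2, -5/8, 7/8, -21/16, 33/16, -429/128, 715/128, …
h₀=f·g: eliminate ⇒ L₀, order ≤ 1·1.
h=∫₀ˣh₀: take L = L₀·Dx.
L = (2 + 7·x + 9·x^2)·Dx + (-1 - x + 5·x^2 + 6·x^3)·Dx^2  (order 2).
h: a_k = 0, -1, -1, -3/2, -11/4, -191/40, -77/8, -2049/112, -2427/64, -9731/128, …
ICs: h(0) = 0, h′(0) = -1.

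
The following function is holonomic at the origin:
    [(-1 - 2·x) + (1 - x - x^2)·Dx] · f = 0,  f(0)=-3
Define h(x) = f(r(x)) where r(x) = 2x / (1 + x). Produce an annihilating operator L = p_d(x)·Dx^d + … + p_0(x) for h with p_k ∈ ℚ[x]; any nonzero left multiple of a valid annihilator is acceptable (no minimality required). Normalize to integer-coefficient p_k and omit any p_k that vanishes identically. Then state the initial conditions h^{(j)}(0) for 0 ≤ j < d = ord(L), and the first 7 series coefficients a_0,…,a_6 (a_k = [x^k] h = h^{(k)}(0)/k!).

f: a_k = -3, -3, -6, -9, -15, -24, -39, …
f∘r: x↦r, Dx↦Dx/r' in L_f ⇒ L₀.
L = (2 + 10·x) + (-1 - x + 5·x^2 + 5·x^3)·Dx  (order 1).
h: a_k = -3, -6, -18, -30, -90, -150, -450, …
ICs: h(0) = -3.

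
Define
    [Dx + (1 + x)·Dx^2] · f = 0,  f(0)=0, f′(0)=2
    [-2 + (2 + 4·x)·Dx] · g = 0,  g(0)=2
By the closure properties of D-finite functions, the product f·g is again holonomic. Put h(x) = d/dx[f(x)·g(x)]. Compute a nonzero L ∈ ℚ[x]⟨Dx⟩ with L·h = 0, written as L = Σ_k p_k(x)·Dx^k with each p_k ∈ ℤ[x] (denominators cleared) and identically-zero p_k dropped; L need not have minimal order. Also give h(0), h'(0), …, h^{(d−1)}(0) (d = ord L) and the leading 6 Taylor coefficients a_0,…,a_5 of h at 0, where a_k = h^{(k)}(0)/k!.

L = (1 + 4·x + x^2) + (7 + 27·x + 30·x^2 + 8·x^3)·Dx + (2 + 11·x + 21·x^2 + 16·x^3 + 4·x^4)·Dx^2  (order 2).
h: a_k = 4, 4, -8, 40/3, -131/6, 363/10, …
ICs: h(0) = 4, h′(0) = 4.

f: a_k = 0, 2, -1, 2/3, -1/2, 2/5, …
g: a_k = 2, 2, -1, 1, -5/4, 7/4, …
f·g: L₀ = L_f ⊗_s L_g, ord ≤ 2·1.
h=h₀': d/dx-closure on L₀ ⇒ L.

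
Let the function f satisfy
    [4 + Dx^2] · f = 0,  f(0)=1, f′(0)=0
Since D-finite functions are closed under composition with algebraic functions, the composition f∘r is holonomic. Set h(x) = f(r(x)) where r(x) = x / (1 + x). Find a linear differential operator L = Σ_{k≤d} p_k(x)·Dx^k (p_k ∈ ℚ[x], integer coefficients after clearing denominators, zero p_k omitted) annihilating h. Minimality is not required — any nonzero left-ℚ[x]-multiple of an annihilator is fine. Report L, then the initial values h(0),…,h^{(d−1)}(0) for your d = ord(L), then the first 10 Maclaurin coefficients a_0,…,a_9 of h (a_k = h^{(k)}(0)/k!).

L = 4 + (2 + 6·x + 6·x^2 + 2·x^3)·Dx + (1 + 4·x + 6·x^2 + 4·x^3 + x^4)·Dx^2  (order 2).
h: a_k = 1, 0, -2, 4, -16/3, 16/3, -154/45, -4/5, 2354/315, -5168/315, …
ICs: h(0) = 1, h′(0) = 0.

f: a_k = 1, 0, -2, 0, 2/3, 0, -4/45, 0, 2/315, 0, …
h₀=f(r): pull back L_f along r ⇒ L₀.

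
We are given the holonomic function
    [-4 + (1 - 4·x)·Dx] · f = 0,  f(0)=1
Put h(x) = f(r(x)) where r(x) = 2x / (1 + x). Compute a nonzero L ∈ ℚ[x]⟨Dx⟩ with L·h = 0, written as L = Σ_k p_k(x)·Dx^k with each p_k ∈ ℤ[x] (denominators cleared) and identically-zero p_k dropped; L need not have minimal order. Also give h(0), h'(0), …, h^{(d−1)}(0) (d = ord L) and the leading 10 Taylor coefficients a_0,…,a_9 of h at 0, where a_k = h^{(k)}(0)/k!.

f: a_k = 1, 4, 16, 64, 256, 1024, 4096, 16384, 65536, 262144, …
Change of var in L_f (x↦r) gives L₀.
L = 8 + (-1 + 6·x + 7·x^2)·Dx  (order 1).
h: a_k = 1, 8, 56, 392, 2744, 19208, 134456, 941192, 6588344, 46118408, …
ICs: h(0) = 1.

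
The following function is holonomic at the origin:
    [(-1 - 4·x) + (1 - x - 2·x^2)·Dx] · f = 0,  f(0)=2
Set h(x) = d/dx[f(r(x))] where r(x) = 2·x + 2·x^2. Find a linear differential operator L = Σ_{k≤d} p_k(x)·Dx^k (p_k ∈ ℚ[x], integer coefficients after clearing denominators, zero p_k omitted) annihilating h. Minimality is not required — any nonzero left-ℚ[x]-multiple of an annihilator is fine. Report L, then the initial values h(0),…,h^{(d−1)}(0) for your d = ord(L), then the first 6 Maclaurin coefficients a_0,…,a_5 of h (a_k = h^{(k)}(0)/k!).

f: a_k = 2, 2, 6, 10, 22, 42, …
h₀=f(r): pull back L_f along r ⇒ L₀.
h₀' ⇒ L via d/dx closure of L₀.
L = (14 + 108·x + 444·x^2 + 1312·x^3 + 2256·x^4 + 1920·x^5 + 640·x^6) + (-1 - 8·x + 6·x^2 + 148·x^3 + 440·x^4 + 624·x^5 + 448·x^6 + 128·x^7)·Dx  (order 1).
h: a_k = 4, 56, 384, 2464, 14960, 86496, …
ICs: h(0) = 4.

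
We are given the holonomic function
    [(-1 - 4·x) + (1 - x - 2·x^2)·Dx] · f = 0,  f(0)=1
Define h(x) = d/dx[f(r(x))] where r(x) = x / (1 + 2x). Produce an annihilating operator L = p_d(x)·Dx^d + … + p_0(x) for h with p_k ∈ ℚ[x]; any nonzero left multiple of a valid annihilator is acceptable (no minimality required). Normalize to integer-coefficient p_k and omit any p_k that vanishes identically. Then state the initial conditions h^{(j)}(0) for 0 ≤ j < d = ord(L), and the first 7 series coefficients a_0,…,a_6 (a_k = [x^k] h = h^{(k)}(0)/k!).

f: a_k = 1, 1, 3, 5, 11, 21, 43, …
Substitute x→r, Dx→(1/r')Dx; clear ⇒ L₀.
Derive L from L₀ (diff closure).
L = 2 + (-1 - 11·x - 36·x^2 - 36·x^3)·Dx  (order 1).
h: a_k = 1, 2, -9, 36, -135, 486, -1701, …
ICs: h(0) = 1.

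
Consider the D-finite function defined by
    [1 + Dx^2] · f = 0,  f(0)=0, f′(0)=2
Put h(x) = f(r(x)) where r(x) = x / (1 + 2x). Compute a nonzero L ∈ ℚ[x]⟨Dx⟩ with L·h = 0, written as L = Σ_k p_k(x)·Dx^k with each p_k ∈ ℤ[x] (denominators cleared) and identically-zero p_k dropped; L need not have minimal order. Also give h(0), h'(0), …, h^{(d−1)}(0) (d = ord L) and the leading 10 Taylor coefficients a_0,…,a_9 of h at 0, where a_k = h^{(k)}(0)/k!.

f: a_k = 0, 2, 0, -1/3, 0, 1/60, 0, -1/2520, 0, 1/181440, …
Change of var in L_f (x↦r) gives L₀.
L = 1 + (4 + 24·x + 48·x^2 + 32·x^3)·Dx + (1 + 8·x + 24·x^2 + 32·x^3 + 16·x^4)·Dx^2  (order 2).
h: a_k = 0, 2, -4, 23/3, -14, 1441/60, -75/2, 123479/2520, -6599/180, -12104063/181440, …
ICs: h(0) = 0, h′(0) = 2.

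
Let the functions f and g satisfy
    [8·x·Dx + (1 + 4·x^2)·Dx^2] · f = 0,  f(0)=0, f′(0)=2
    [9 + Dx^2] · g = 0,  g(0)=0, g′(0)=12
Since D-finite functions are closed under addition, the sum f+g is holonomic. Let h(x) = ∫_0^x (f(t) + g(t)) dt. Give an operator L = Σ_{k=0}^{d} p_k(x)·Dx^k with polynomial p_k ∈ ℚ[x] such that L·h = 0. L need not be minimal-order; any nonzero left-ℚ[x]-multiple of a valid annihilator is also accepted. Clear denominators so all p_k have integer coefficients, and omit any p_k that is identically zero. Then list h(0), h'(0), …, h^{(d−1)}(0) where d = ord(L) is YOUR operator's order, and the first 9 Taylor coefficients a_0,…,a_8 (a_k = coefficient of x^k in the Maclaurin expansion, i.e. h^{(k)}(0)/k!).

f: a_k = 0, 2, 0, -8/3, 0, 32/5, 0, -128/7, 0, …
g: a_k = 0, 12, 0, -18, 0, 81/10, 0, -243/140, 0, …
h₀=f+g: left-lcm gives L₀, ord ≤ 4.
∫: right-multiply L₀ by Dx.
L = (-2808·x + 19008·x^3 + 10368·x^5)·Dx^2 + (9 + 1548·x^2 + 7344·x^4 + 5184·x^6)·Dx^3 + (-312·x + 2112·x^3 + 1152·x^5)·Dx^4 + (1 + 172·x^2 + 816·x^4 + 576·x^6)·Dx^5  (order 5).
h: a_k = 0, 0, 7, 0, -31/6, 0, 29/12, 0, -2803/1120, …
ICs: h(0) = 0, h′(0) = 0, h′′(0) = 14, h′′′(0) = 0, h′′′′(0) = -124.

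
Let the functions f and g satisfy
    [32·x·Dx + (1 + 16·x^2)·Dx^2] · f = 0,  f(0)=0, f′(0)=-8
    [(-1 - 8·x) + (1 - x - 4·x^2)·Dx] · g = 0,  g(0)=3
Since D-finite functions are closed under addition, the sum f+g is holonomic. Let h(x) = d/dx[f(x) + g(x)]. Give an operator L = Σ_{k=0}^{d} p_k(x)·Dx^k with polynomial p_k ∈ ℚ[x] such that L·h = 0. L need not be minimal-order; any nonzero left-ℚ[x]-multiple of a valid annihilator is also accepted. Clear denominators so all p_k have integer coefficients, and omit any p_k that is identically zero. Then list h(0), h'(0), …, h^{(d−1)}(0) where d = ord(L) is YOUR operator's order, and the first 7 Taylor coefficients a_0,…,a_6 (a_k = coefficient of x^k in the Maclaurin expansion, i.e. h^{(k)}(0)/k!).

L = (160 - 640·x - 14848·x^2 - 36864·x^3 - 178176·x^4 - 98304·x^6) + (-43 - 336·x - 16·x^2 - 3072·x^3 - 35072·x^4 - 124928·x^5 - 12288·x^6 - 98304·x^7)·Dx + (5 + 23·x + 272·x^2 + 16·x^3 + 2368·x^4 - 5888·x^5 - 12288·x^6 - 4096·x^7 - 16384·x^8)·Dx^2  (order 2).
h: a_k = -5, 30, 209, 348, -1073, 3258, 42029, …
ICs: h(0) = -5, h′(0) = 30.

f: a_k = 0, -8, 0, 128/3, 0, -2048/5, 0, …
g: a_k = 3, 3, 15, 27, 87, 195, 543, …
f+g: L₀ = lclm(L_f,L_g), ord ≤ 2+1.
h₀' ⇒ L via d/dx closure of L₀.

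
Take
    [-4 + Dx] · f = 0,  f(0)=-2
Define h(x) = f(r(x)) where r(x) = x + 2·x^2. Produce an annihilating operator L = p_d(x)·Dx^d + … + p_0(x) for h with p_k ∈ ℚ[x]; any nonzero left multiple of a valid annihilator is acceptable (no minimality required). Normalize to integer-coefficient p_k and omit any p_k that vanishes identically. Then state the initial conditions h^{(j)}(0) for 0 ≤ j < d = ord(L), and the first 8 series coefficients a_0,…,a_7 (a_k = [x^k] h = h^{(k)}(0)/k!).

f: a_k = -2, -8, -16, -64/3, -64/3, -256/15, -512/45, -2048/315, …
Substitute x→r, Dx→(1/r')Dx; clear ⇒ L₀.
L = (-4 - 16·x) + Dx  (order 1).
h: a_k = -2, -8, -32, -256/3, -640/3, -6656/15, -38912/45, -475136/315, …
ICs: h(0) = -2.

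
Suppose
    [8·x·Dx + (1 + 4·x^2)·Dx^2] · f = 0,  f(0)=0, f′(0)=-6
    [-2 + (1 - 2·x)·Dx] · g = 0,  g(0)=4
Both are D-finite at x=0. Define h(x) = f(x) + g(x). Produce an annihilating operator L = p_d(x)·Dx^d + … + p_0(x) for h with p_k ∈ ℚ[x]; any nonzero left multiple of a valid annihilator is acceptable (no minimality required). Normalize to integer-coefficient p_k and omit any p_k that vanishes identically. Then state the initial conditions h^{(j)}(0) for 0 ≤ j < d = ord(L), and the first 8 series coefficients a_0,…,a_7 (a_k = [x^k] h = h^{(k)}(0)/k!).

L = (8 - 64·x - 96·x^2)·Dx + (-8 + 8·x - 32·x^2 - 96·x^3)·Dx^2 + (1 - 16·x^4)·Dx^3  (order 3).
h: a_k = 4, 2, 16, 40, 64, 544/5, 256, 3968/7, …
ICs: h(0) = 4, h′(0) = 2, h′′(0) = 32.

f: a_k = 0, -6, 0, 8, 0, -96/5, 0, 384/7, …
g: a_k = 4, 8, 16, 32, 64, 128, 256, 512, …
L₀ := lclm(L_f,L_g); ord L₀ ≤ 2+1.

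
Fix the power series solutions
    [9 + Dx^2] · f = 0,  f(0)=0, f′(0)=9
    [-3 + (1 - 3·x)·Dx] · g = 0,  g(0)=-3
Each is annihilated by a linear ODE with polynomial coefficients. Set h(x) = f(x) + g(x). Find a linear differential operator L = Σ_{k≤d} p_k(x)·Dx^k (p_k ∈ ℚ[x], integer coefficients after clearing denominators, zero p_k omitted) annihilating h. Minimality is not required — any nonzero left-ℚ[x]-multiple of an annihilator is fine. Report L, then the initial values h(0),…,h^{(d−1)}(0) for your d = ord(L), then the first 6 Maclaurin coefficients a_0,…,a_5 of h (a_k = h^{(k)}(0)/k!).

f: a_k = 0, 9, 0, -27/2, 0, 243/40, …
g: a_k = -3, -9, -27, -81, -243, -729, …
f+g: L₀ = lclm(L_f,L_g), ord ≤ 2+1.
L = (-63 + 54·x - 81·x^2) + (9 - 45·x + 81·x^2 - 81·x^3)·Dx + (-7 + 6·x - 9·x^2)·Dx^2 + (1 - 5·x + 9·x^2 - 9·x^3)·Dx^3  (order 3).
h: a_k = -3, 0, -27, -189/2, -243, -28917/40, …
ICs: h(0) = -3, h′(0) = 0, h′′(0) = -54.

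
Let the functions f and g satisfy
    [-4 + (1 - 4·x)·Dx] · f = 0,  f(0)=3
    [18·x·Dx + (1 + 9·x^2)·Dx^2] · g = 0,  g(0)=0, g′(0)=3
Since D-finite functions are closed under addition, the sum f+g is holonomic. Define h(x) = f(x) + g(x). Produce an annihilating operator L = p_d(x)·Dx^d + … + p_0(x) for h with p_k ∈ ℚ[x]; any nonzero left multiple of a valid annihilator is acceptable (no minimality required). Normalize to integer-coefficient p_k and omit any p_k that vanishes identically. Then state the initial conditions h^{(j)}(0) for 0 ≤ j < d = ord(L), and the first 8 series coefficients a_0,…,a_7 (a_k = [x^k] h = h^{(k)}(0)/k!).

L = (-72 + 1152·x + 1944·x^2)·Dx + (57 - 72·x + 765·x^2 + 1944·x^3)·Dx^2 + (-4 + 7·x + 63·x^3 + 324·x^4)·Dx^3  (order 3).
h: a_k = 3, 15, 48, 183, 768, 15603/5, 12288, 341877/7, …
ICs: h(0) = 3, h′(0) = 15, h′′(0) = 96.

f: a_k = 3, 12, 48, 192, 768, 3072, 12288, 49152, …
g: a_k = 0, 3, 0, -9, 0, 243/5, 0, -2187/7, …
f+g: L₀ = lclm(L_f,L_g), ord ≤ 1+2.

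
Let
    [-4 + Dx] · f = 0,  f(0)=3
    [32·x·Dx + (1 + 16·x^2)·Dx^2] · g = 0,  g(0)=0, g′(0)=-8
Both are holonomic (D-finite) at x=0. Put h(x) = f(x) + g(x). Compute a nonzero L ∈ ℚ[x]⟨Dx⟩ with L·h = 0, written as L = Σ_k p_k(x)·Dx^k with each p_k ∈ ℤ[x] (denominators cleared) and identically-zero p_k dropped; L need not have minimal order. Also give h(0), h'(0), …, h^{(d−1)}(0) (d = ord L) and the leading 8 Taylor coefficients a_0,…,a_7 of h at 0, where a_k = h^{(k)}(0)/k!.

f: a_k = 3, 12, 24, 32, 32, 128/5, 256/15, 1024/105, …
g: a_k = 0, -8, 0, 128/3, 0, -2048/5, 0, 32768/7, …
f+g: L₀ = lclm(L_f,L_g), ord ≤ 1+2.
L = (32 - 256·x - 512·x^2)·Dx + (-12 + 48·x + 64·x^2 - 256·x^3)·Dx^2 + (1 + 4·x + 16·x^2 + 64·x^3)·Dx^3  (order 3).
h: a_k = 3, 4, 24, 224/3, 32, -384, 256/15, 492544/105, …
ICs: h(0) = 3, h′(0) = 4, h′′(0) = 48.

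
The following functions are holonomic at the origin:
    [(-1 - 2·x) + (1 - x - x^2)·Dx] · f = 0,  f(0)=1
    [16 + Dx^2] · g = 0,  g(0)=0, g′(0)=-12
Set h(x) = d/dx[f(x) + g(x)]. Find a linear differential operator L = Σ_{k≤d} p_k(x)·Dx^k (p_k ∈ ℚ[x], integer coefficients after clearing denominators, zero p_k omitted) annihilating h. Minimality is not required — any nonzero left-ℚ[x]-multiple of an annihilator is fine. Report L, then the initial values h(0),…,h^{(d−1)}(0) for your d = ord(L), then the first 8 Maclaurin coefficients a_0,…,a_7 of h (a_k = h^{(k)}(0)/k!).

f: a_k = 1, 1, 2, 3, 5, 8, 13, 21, …
g: a_k = 0, -12, 0, 32, 0, -128/5, 0, 1024/105, …
h₀=f+g: left-lcm gives L₀, ord ≤ 3.
h=h₀': d/dx-closure on L₀ ⇒ L.
L = (1472 + 2624·x + 2560·x^2 + 640·x^3 + 2240·x^4 + 2304·x^5 + 768·x^6) + (-272 - 112·x + 1008·x^2 - 160·x^3 - 800·x^4 + 576·x^5 + 896·x^6 + 256·x^7)·Dx + (92 + 164·x + 160·x^2 + 40·x^3 + 140·x^4 + 144·x^5 + 48·x^6)·Dx^2 + (-17 - 7·x + 63·x^2 - 10·x^3 - 50·x^4 + 36·x^5 + 56·x^6 + 16·x^7)·Dx^3  (order 3).
h: a_k = -11, 4, 105, 20, -88, 78, 3229/15, 272, …
ICs: h(0) = -11, h′(0) = 4, h′′(0) = 210.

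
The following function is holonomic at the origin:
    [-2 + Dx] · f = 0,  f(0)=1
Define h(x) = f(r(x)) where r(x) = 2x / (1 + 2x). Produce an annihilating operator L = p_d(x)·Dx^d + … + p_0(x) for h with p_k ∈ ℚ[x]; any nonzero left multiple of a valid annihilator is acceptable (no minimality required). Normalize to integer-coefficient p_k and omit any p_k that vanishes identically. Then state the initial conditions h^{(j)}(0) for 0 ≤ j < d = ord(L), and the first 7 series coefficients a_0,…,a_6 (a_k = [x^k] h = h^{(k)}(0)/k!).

L = -4 + (1 + 4·x + 4·x^2)·Dx  (order 1).
h: a_k = 1, 4, 0, -16/3, 32/3, -64/5, 256/45, …
ICs: h(0) = 1.

f: a_k = 1, 2, 2, 4/3, 2/3, 4/15, 4/45, …
h₀=f(r): pull back L_f along r ⇒ L₀.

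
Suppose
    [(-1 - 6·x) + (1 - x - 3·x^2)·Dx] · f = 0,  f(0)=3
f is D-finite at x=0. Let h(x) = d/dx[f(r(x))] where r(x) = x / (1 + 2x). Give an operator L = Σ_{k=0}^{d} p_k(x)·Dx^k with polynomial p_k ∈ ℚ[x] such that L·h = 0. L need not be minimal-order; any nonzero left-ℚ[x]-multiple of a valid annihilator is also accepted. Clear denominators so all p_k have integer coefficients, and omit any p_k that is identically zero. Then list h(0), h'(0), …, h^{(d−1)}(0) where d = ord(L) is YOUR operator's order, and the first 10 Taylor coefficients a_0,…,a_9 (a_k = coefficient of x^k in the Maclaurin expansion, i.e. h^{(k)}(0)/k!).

L = (4 + 6·x + 30·x^2 + 32·x^3) + (-1 - 13·x - 45·x^2 - 38·x^3 + 16·x^4)·Dx  (order 1).
h: a_k = 3, 12, -45, 204, -840, 3330, -12831, 48432, -179955, 660390, …
ICs: h(0) = 3.

f: a_k = 3, 3, 12, 21, 57, 120, 291, 651, 1524, 3477, …
Change of var in L_f (x↦r) gives L₀.
h₀' ⇒ L via d/dx closure of L₀.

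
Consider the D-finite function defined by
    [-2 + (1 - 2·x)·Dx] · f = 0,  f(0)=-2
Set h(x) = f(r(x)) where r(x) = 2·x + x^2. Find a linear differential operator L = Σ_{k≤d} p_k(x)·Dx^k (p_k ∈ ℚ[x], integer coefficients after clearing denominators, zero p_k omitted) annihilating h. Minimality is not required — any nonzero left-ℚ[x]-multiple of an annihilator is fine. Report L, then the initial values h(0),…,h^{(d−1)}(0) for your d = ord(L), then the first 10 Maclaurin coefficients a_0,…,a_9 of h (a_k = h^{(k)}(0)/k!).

f: a_k = -2, -4, -8, -16, -32, -64, -128, -256, -512, -1024, …
Change of var in L_f (x↦r) gives L₀.
L = (4 + 4·x) + (-1 + 4·x + 2·x^2)·Dx  (order 1).
h: a_k = -2, -8, -36, -160, -712, -3168, -14096, -62720, -279072, -1241728, …
ICs: h(0) = -2.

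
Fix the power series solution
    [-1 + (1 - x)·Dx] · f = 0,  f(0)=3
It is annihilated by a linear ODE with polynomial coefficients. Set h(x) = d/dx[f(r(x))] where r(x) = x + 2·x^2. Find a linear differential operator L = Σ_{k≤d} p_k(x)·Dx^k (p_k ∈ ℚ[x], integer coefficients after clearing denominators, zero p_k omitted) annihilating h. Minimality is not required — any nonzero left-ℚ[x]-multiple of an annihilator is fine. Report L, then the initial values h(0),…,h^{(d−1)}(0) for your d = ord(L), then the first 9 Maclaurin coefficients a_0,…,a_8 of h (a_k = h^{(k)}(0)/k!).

f: a_k = 3, 3, 3, 3, 3, 3, 3, 3, 3, …
L₀ from L_f via x↦r, Dx↦r'^{-1}Dx.
Differentiate: ansatz ord ≤ ord L₀ ⇒ L.
L = (6 + 12·x + 24·x^2) + (-1 - 3·x + 6·x^2 + 8·x^3)·Dx  (order 1).
h: a_k = 3, 18, 45, 132, 315, 774, 1785, 4104, 9207, …
ICs: h(0) = 3.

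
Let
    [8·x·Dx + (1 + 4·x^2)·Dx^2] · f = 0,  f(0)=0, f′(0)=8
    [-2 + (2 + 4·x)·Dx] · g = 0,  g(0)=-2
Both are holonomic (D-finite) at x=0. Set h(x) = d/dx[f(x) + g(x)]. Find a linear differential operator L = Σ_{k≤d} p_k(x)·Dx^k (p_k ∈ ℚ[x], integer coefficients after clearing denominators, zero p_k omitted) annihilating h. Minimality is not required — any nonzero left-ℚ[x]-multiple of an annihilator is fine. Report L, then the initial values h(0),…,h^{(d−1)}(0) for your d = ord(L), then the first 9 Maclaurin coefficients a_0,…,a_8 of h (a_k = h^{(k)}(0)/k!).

f: a_k = 0, 8, 0, -32/3, 0, 128/5, 0, -512/7, 0, …
g: a_k = -2, -2, 1, -1, 5/4, -7/4, 21/8, -33/8, 429/64, …
h₀=f+g: left-lcm gives L₀, ord ≤ 3.
h₀' ⇒ L via d/dx closure of L₀.
L = (-8 - 40·x + 96·x^2 + 96·x^3) + (-11 - 32·x + 40·x^2 + 384·x^3 + 336·x^4)·Dx + (-1 + 6·x + 24·x^2 + 48·x^3 + 112·x^4 + 96·x^5)·Dx^2  (order 2).
h: a_k = 6, 2, -35, 5, 477/4, 63/4, -4327/8, 429/8, 124637/64, …
ICs: h(0) = 6, h′(0) = 2.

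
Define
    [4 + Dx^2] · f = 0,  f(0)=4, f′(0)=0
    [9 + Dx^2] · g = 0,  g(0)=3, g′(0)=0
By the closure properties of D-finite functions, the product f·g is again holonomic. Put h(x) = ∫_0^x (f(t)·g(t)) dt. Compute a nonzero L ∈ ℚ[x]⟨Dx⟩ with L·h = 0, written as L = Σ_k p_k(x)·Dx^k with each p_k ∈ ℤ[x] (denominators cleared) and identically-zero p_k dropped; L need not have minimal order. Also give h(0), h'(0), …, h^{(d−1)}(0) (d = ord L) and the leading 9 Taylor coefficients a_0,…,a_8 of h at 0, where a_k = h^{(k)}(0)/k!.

f: a_k = 4, 0, -8, 0, 8/3, 0, -16/45, 0, 8/315, …
g: a_k = 3, 0, -27/2, 0, 81/8, 0, -243/80, 0, 2187/4480, …
f·g: L₀ = L_f ⊗_s L_g, ord ≤ 2·2.
∫: right-multiply L₀ by Dx.
L = 25·Dx + 26·Dx^3 + Dx^5  (order 5).
h: a_k = 0, 12, 0, -26, 0, 313/10, 0, -7813/420, 0, …
ICs: h(0) = 0, h′(0) = 12, h′′(0) = 0, h′′′(0) = -156, h′′′′(0) = 0.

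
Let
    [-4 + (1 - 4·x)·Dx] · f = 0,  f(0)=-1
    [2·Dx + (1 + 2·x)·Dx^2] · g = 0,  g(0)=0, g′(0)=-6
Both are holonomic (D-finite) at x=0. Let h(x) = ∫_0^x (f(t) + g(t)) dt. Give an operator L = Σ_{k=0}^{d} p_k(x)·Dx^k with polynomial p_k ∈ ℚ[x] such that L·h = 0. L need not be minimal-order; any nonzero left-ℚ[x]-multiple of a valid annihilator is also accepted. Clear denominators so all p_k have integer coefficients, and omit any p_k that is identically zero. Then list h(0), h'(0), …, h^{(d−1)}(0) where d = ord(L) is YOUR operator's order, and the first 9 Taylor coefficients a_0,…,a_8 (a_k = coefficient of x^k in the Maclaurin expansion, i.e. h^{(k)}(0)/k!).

f: a_k = -1, -4, -16, -64, -256, -1024, -4096, -16384, -65536, …
g: a_k = 0, -6, 6, -8, 12, -96/5, 32, -384/7, 96, …
Weyl lclm of L_f,L_g ⇒ L₀ (ord ≤ 3).
∫: right-multiply L₀ by Dx.
L = (128 + 64·x)·Dx^2 + (44 + 224·x + 128·x^2)·Dx^3 + (-5 + 6·x + 48·x^2 + 32·x^3)·Dx^4  (order 4).
h: a_k = 0, -1, -5, -10/3, -18, -244/5, -2608/15, -4064/7, -14384/7, …
ICs: h(0) = 0, h′(0) = -1, h′′(0) = -10, h′′′(0) = -20.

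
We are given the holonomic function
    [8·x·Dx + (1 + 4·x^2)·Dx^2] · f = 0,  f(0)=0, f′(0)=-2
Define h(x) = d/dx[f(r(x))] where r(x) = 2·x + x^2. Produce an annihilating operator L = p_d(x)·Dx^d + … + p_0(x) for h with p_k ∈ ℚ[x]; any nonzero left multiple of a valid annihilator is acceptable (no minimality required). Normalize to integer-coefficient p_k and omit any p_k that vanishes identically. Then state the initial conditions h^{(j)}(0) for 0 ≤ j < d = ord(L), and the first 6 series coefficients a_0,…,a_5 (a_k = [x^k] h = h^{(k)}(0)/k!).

f: a_k = 0, -2, 0, 8/3, 0, -32/5, …
Change of var in L_f (x↦r) gives L₀.
h=h₀': d/dx-closure on L₀ ⇒ L.
L = (-1 + 32·x + 64·x^2 + 48·x^3 + 12·x^4) + (1 + x + 16·x^2 + 32·x^3 + 20·x^4 + 4·x^5)·Dx  (order 1).
h: a_k = -4, -4, 64, 128, -944, -3056, …
ICs: h(0) = -4.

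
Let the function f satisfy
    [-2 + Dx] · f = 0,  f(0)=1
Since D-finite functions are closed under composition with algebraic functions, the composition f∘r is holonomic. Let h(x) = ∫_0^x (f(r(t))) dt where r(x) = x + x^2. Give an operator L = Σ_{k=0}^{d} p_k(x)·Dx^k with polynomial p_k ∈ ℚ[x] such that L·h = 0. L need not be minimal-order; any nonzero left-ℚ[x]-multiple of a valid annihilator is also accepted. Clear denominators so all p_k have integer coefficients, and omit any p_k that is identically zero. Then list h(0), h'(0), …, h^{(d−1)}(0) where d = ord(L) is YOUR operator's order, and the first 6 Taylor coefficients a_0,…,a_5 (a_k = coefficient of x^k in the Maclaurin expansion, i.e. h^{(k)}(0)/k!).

f: a_k = 1, 2, 2, 4/3, 2/3, 4/15, …
h₀=f(r): pull back L_f along r ⇒ L₀.
Integrate: L := L₀·Dx.
L = (-2 - 4·x)·Dx + Dx^2  (order 2).
h: a_k = 0, 1, 1, 4/3, 4/3, 4/3, …
ICs: h(0) = 0, h′(0) = 1.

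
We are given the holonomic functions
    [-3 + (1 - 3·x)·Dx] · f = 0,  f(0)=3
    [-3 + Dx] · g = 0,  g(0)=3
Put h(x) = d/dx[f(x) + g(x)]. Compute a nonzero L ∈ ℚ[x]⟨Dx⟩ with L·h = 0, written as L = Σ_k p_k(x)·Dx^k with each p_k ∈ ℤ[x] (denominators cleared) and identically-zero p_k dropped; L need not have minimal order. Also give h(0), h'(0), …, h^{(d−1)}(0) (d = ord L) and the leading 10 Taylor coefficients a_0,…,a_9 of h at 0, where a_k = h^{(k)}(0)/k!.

f: a_k = 3, 9, 27, 81, 243, 729, 2187, 6561, 19683, 59049, …
g: a_k = 3, 9, 27/2, 27/2, 81/8, 243/40, 243/80, 729/560, 2187/4480, 729/4480, …
L₀ := lclm(L_f,L_g); ord L₀ ≤ 1+1.
Differentiate: ansatz ord ≤ ord L₀ ⇒ L.
L = (36 + 54·x) + (-15 - 18·x + 27·x^2)·Dx + (1 - 9·x^2)·Dx^2  (order 2).
h: a_k = 18, 81, 567/2, 2025/2, 29403/8, 525609/40, 3674889/80, 88182027/560, 2380862241/4480, 7936187787/4480, …
ICs: h(0) = 18, h′(0) = 81.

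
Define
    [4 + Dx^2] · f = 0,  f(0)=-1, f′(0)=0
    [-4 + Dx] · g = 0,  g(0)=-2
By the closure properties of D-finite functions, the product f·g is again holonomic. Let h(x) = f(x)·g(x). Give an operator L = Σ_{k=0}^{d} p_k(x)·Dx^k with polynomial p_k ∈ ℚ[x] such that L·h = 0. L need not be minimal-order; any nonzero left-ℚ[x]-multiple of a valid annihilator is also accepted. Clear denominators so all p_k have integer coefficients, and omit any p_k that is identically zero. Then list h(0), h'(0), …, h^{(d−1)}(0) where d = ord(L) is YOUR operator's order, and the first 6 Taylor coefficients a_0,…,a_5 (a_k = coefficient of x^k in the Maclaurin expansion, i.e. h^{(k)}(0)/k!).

L = 20 - 8·Dx + Dx^2  (order 2).
h: a_k = 2, 8, 12, 16/3, -28/3, -304/15, …
ICs: h(0) = 2, h′(0) = 8.

f: a_k = -1, 0, 2, 0, -2/3, 0, …
g: a_k = -2, -8, -16, -64/3, -64/3, -256/15, …
f·g: L₀ = L_f ⊗_s L_g, ord ≤ 2·1.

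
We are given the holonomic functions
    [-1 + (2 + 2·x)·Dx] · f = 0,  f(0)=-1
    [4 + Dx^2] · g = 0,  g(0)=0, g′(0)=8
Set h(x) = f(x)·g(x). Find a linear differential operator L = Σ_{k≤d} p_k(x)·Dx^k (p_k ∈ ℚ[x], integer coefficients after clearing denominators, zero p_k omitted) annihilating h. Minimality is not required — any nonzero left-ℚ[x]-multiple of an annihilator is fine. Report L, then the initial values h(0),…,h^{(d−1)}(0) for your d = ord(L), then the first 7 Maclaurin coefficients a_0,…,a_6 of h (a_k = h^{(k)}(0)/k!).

f: a_k = -1, -1/2, 1/8, -1/16, 5/128, -7/256, 21/1024, …
g: a_k = 0, 8, 0, -16/3, 0, 16/15, 0, …
f·g: L₀ = L_f ⊗_s L_g, ord ≤ 1·2.
L = (19 + 32·x + 16·x^2) + (-4 - 4·x)·Dx + (4 + 8·x + 4·x^2)·Dx^2  (order 2).
h: a_k = 0, -8, -4, 19/3, 13/6, -341/240, -67/160, …
ICs: h(0) = 0, h′(0) = -8.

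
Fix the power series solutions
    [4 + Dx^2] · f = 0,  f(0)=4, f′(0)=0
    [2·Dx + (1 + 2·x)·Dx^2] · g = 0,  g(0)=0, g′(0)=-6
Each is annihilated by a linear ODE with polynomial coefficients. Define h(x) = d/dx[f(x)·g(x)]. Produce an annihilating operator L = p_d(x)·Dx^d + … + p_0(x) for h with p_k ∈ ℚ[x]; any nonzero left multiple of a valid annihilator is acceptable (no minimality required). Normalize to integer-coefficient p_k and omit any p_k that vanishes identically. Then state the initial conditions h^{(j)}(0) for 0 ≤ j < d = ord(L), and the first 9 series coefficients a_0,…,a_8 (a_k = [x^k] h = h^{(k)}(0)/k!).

f: a_k = 4, 0, -8, 0, 8/3, 0, -16/45, 0, 8/315, …
g: a_k = 0, -6, 6, -8, 12, -96/5, 32, -384/7, 96, …
Product ⇒ symmetric product L₀, ord ≤ 4.
h₀' ⇒ L via d/dx closure of L₀.
L = (-400 - 1408·x - 2688·x^2 + 1536·x^3 + 11008·x^4 + 12288·x^5 + 4096·x^6) + (-192 - 512·x + 640·x^2 + 3840·x^3 + 5120·x^4 + 2048·x^5)·Dx + (-112 - 352·x - 224·x^2 + 2304·x^3 + 6272·x^4 + 6144·x^5 + 2048·x^6)·Dx^2 + (-48 - 128·x + 160·x^2 + 960·x^3 + 1280·x^4 + 512·x^5)·Dx^3 + (-3 + 112·x^2 + 480·x^3 + 880·x^4 + 768·x^5 + 256·x^6)·Dx^4  (order 4).
h: a_k = -24, 48, 48, 0, -144, 288, -2976/5, 18944/15, -18416/7, …
ICs: h(0) = -24, h′(0) = 48, h′′(0) = 96, h′′′(0) = 0.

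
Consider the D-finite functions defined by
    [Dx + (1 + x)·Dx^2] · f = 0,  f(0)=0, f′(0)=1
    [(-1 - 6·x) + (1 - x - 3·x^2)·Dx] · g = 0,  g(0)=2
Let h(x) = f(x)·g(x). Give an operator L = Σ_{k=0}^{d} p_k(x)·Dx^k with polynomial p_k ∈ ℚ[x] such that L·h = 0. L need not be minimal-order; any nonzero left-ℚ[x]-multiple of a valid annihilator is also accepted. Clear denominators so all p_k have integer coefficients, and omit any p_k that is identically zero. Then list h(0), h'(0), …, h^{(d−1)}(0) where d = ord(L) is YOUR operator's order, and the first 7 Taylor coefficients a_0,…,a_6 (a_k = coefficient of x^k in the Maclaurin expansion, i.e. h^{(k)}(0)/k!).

f: a_k = 0, 1, -1/2, 1/3, -1/4, 1/5, -1/6, …
g: a_k = 2, 2, 8, 14, 38, 80, 194, …
L₀ := L_f ⊗_s L_g (sym. prod.), ord ≤ 2.
L = (7 + 12·x) + (1 + 15·x + 15·x^2)·Dx + (-1 + 4·x^2 + 3·x^3)·Dx^2  (order 2).
h: a_k = 0, 2, 1, 23/3, 61/6, 1007/30, 956/15, …
ICs: h(0) = 0, h′(0) = 2.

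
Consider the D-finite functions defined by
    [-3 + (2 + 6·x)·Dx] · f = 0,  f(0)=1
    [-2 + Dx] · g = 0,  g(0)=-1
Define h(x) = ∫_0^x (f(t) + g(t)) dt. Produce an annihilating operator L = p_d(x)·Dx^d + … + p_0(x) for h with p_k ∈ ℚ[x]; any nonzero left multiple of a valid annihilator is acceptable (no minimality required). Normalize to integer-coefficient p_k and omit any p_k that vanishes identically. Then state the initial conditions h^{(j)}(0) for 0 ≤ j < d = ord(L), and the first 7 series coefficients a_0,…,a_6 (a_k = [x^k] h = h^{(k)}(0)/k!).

f: a_k = 1, 3/2, -9/8, 27/16, -405/128, 1701/256, -15309/1024, …
g: a_k = -1, -2, -2, -4/3, -2/3, -4/15, -4/45, …
Weyl lclm of L_f,L_g ⇒ L₀ (ord ≤ 2).
h=∫h₀ ⇒ L = L₀·Dx.
L = (42 + 72·x)·Dx + (-25 - 96·x - 144·x^2)·Dx^2 + (2 + 30·x + 72·x^2)·Dx^3  (order 3).
h: a_k = 0, 0, -1/4, -25/24, 17/192, -1471/1920, 24491/23040, …
ICs: h(0) = 0, h′(0) = 0, h′′(0) = -1/2.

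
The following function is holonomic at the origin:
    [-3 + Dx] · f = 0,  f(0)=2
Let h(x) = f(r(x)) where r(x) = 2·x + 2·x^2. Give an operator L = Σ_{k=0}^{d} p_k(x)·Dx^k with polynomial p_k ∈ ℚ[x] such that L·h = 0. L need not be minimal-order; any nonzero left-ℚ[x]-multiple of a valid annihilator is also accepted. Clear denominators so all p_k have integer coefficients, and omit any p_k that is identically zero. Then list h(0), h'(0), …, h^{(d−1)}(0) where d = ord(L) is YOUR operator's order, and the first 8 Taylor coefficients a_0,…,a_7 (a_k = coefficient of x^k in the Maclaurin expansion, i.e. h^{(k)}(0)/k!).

L = (-6 - 12·x) + Dx  (order 1).
h: a_k = 2, 12, 48, 144, 360, 3888/5, 7488/5, 91584/35, …
ICs: h(0) = 2.

f: a_k = 2, 6, 9, 9, 27/4, 81/20, 81/40, 243/280, …
f∘r: x↦r, Dx↦Dx/r' in L_f ⇒ L₀.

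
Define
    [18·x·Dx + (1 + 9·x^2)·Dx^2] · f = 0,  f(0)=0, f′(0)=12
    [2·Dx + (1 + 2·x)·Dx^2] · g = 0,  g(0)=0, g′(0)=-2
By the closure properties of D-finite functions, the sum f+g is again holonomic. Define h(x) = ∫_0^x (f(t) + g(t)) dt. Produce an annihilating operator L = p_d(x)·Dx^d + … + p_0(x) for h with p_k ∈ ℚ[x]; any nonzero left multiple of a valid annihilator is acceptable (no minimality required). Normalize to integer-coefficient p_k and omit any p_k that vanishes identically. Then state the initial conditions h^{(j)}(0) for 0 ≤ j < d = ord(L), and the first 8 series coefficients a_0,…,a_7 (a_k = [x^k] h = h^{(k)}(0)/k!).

L = (-18 - 108·x + 486·x^2 + 324·x^3)·Dx^2 + (-13 - 36·x + 135·x^2 + 972·x^3 + 648·x^4)·Dx^3 + (-1 + 7·x + 18·x^2 + 81·x^3 + 243·x^4 + 162·x^5)·Dx^4  (order 4).
h: a_k = 0, 0, 5, 2/3, -29/3, 4/5, 94/3, 32/21, …
ICs: h(0) = 0, h′(0) = 0, h′′(0) = 10, h′′′(0) = 4.

f: a_k = 0, 12, 0, -36, 0, 972/5, 0, -8748/7, …
g: a_k = 0, -2, 2, -8/3, 4, -32/5, 32/3, -128/7, …
h₀=f+g: left-lcm gives L₀, ord ≤ 4.
Integrate: L := L₀·Dx.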